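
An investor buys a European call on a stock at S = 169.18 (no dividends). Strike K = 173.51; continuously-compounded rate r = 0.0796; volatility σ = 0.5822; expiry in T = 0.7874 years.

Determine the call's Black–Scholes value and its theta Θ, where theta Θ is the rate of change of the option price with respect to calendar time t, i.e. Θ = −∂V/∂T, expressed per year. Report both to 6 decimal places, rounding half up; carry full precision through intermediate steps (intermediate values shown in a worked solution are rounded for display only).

price = 37.043592
Θ = -26.492595

σ√T = 0.5822·√0.7874 = 0.516618
d₁ = (ln(S/K) + (r+σ²/2)T) / (σ√T) = (ln(169.18/173.51) + (0.0796+0.5822²/2)·0.7874) / 0.516618 = (-0.025272 + 0.196124) / 0.516618 = 0.330713
d₂ = d₁ − σ√T = 0.330713 − 0.516618 = -0.185906
e^{−rT} = e^{−0.0796·0.7874} = 0.939247
N(d₁) = 0.629569,  N(d₂) = 0.426259
Call price V = S·N(d₁) − K·e^{−rT}·N(d₂) = 106.510534 − 69.466942 = 37.043592
φ(d₁) = (1/√(2π))·e^{−d₁²/2} = 0.377712
Θ = −S·φ(d₁)·σ/(2√T) − r·K·e^{−rT}·N(d₂) = −20.963026 − 5.529569 = -26.492595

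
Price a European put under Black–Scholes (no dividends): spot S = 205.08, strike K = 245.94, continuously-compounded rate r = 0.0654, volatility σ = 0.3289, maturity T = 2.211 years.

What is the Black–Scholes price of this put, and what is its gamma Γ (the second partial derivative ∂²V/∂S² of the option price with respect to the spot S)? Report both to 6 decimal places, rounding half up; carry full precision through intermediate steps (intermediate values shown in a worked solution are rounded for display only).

price = 44.353500
Γ = 0.003921

σ√T = 0.3289·√2.211 = 0.489056
d₁ = (ln(S/K) + (r+σ²/2)T) / (σ√T) = (ln(205.08/245.94) + (0.0654+0.3289²/2)·2.211) / 0.489056 = (-0.181687 + 0.264187) / 0.489056 = 0.168692
d₂ = d₁ − σ√T = 0.168692 − 0.489056 = -0.320364
e^{−rT} = e^{−0.0654·2.211} = 0.865369
N(−d₁) = 0.433020,  N(−d₂) = 0.625654
Put price V = K·e^{−rT}·N(−d₂) − S·N(−d₁) = 133.157152 − 88.803652 = 44.353500
φ(d₁) = (1/√(2π))·e^{−d₁²/2} = 0.393306
Γ = φ(d₁) / (S·σ·√T) = 0.003921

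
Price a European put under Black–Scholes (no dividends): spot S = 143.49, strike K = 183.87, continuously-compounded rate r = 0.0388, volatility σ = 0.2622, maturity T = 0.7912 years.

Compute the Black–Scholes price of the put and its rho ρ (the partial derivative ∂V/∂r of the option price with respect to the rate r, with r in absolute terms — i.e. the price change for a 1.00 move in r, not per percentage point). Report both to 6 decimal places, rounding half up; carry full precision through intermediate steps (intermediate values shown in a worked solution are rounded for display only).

price = 38.341152
ρ = -120.301891

σ√T = 0.2622·√0.7912 = 0.233225
d₁ = (ln(S/K) + (r+σ²/2)T) / (σ√T) = (ln(143.49/183.87) + (0.0388+0.2622²/2)·0.7912) / 0.233225 = (-0.247964 + 0.057896) / 0.233225 = -0.814954
d₂ = d₁ − σ√T = -0.814954 − 0.233225 = -1.048180
e^{−rT} = e^{−0.0388·0.7912} = 0.969768
N(−d₁) = 0.792451,  N(−d₂) = 0.852722
Put price V = K·e^{−rT}·N(−d₂) − S·N(−d₁) = 152.049913 − 113.708761 = 38.341152
ρ = −K·T·e^{−rT}·N(−d₂) = -120.301891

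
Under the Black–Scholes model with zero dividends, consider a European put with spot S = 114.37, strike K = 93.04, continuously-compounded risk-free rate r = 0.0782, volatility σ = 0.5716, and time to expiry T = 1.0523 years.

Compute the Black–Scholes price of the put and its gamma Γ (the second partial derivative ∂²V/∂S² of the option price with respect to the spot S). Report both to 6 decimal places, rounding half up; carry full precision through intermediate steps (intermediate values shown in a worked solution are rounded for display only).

σ√T = 0.5716·√1.0523 = 0.586357
d₁ = (ln(S/K) + (r+σ²/2)T) / (σ√T) = (ln(114.37/93.04) + (0.0782+0.5716²/2)·1.0523) / 0.586357 = (0.206409 + 0.254197) / 0.586357 = 0.785539
d₂ = d₁ − σ√T = 0.785539 − 0.586357 = 0.199182
e^{−rT} = e^{−0.0782·1.0523} = 0.921005
N(−d₁) = 0.216069,  N(−d₂) = 0.421060
Put price V = K·e^{−rT}·N(−d₂) − S·N(−d₁) = 36.080760 − 24.711780 = 11.368980
φ(d₁) = (1/√(2π))·e^{−d₁²/2} = 0.293032
Γ = φ(d₁) / (S·σ·√T) = 0.004370

price = 11.368980
Γ = 0.004370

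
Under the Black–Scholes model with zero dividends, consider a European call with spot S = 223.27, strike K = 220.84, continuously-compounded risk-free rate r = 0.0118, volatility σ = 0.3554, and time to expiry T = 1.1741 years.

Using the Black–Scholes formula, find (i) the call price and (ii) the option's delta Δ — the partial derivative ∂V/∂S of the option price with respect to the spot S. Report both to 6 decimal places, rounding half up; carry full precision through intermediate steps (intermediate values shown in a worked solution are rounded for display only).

price = 36.476200
Δ = 0.601388

σ√T = 0.3554·√1.1741 = 0.385097
d₁ = (ln(S/K) + (r+σ²/2)T) / (σ√T) = (ln(223.27/220.84) + (0.0118+0.3554²/2)·1.1741) / 0.385097 = (0.010943 + 0.088004) / 0.385097 = 0.256942
d₂ = d₁ − σ√T = 0.256942 − 0.385097 = -0.128155
e^{−rT} = e^{−0.0118·1.1741} = 0.986241
N(d₁) = 0.601388,  N(d₂) = 0.449013
Call price V = S·N(d₁) − K·e^{−rT}·N(d₂) = 134.271941 − 97.795741 = 36.476200
Δ = N(d₁) = 0.601388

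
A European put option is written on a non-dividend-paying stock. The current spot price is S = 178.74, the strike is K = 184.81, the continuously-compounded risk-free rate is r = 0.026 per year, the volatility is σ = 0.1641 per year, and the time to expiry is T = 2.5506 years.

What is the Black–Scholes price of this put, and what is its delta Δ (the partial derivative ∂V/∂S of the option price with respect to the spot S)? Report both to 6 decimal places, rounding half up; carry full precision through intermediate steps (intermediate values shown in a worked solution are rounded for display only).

price = 15.582346
Δ = -0.398725

σ√T = 0.1641·√2.5506 = 0.262078
d₁ = (ln(S/K) + (r+σ²/2)T) / (σ√T) = (ln(178.74/184.81) + (0.026+0.1641²/2)·2.5506) / 0.262078 = (-0.033396 + 0.100658) / 0.262078 = 0.256649
d₂ = d₁ − σ√T = 0.256649 − 0.262078 = -0.005429
e^{−rT} = e^{−0.026·2.5506} = 0.935835
N(−d₁) = 0.398725,  N(−d₂) = 0.502166
Put price V = K·e^{−rT}·N(−d₂) − S·N(−d₁) = 86.850444 − 71.268098 = 15.582346
Δ = −N(−d₁) = -0.398725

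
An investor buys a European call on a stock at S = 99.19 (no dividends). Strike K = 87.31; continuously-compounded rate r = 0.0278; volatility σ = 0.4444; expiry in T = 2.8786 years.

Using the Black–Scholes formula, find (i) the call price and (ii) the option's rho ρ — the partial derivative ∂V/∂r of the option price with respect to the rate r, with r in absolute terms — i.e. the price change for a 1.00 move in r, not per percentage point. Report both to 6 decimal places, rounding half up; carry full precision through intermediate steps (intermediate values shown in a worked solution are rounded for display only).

σ√T = 0.4444·√2.8786 = 0.753988
d₁ = (ln(S/K) + (r+σ²/2)T) / (σ√T) = (ln(99.19/87.31) + (0.0278+0.4444²/2)·2.8786) / 0.753988 = (0.127572 + 0.364274) / 0.753988 = 0.652326
d₂ = d₁ − σ√T = 0.652326 − 0.753988 = -0.101662
e^{−rT} = e^{−0.0278·2.8786} = 0.923093
N(d₁) = 0.742905,  N(d₂) = 0.459512
Call price V = S·N(d₁) − K·e^{−rT}·N(d₂) = 73.688716 − 37.034529 = 36.654187
ρ = K·T·e^{−rT}·N(d₂) = 106.607594

price = 36.654187
ρ = 106.607594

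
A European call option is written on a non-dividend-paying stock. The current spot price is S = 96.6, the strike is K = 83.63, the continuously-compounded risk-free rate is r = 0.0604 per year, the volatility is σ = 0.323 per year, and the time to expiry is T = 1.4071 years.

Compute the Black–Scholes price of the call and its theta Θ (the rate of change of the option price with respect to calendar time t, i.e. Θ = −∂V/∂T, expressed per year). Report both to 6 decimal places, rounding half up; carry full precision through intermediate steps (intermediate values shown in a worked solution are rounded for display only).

price = 25.313298
Θ = -6.893456

σ√T = 0.323·√1.4071 = 0.383147
d₁ = (ln(S/K) + (r+σ²/2)T) / (σ√T) = (ln(96.6/83.63) + (0.0604+0.323²/2)·1.4071) / 0.383147 = (0.144176 + 0.158390) / 0.383147 = 0.789687
d₂ = d₁ − σ√T = 0.789687 − 0.383147 = 0.406540
e^{−rT} = e^{−0.0604·1.4071} = 0.918523
N(d₁) = 0.785145,  N(d₂) = 0.657827
Call price V = S·N(d₁) − K·e^{−rT}·N(d₂) = 75.844981 − 50.531683 = 25.313298
φ(d₁) = (1/√(2π))·e^{−d₁²/2} = 0.292076
Θ = −S·φ(d₁)·σ/(2√T) − r·K·e^{−rT}·N(d₂) = −3.841342 − 3.052114 = -6.893456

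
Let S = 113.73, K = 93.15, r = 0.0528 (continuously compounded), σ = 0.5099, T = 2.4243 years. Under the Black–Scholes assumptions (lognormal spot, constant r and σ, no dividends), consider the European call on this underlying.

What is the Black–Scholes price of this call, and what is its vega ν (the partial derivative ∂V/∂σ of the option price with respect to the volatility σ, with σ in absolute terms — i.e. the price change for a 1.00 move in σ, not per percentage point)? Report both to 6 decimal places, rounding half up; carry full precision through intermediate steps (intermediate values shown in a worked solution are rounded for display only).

price = 48.459136
ν = 50.902790

σ√T = 0.5099·√2.4243 = 0.793923
d₁ = (ln(S/K) + (r+σ²/2)T) / (σ√T) = (ln(113.73/93.15) + (0.0528+0.5099²/2)·2.4243) / 0.793923 = (0.199616 + 0.443160) / 0.793923 = 0.809620
d₂ = d₁ − σ√T = 0.809620 − 0.793923 = 0.015697
e^{−rT} = e^{−0.0528·2.4243} = 0.879851
N(d₁) = 0.790921,  N(d₂) = 0.506262
Call price V = S·N(d₁) − K·e^{−rT}·N(d₂) = 89.951414 − 41.492278 = 48.459136
φ(d₁) = (1/√(2π))·e^{−d₁²/2} = 0.287457
ν = S·φ(d₁)·√T = 50.902790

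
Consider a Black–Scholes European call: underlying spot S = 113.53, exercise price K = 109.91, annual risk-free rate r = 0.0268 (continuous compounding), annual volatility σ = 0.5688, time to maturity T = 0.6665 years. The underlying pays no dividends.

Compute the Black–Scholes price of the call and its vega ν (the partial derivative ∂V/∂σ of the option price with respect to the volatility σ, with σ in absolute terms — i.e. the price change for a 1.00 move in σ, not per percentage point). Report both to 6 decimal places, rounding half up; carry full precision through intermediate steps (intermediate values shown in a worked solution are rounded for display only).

σ√T = 0.5688·√0.6665 = 0.464365
d₁ = (ln(S/K) + (r+σ²/2)T) / (σ√T) = (ln(113.53/109.91) + (0.0268+0.5688²/2)·0.6665) / 0.464365 = (0.032405 + 0.125680) / 0.464365 = 0.340432
d₂ = d₁ − σ√T = 0.340432 − 0.464365 = -0.123933
e^{−rT} = e^{−0.0268·0.6665} = 0.982296
N(d₁) = 0.633235,  N(d₂) = 0.450684
Call price V = S·N(d₁) − K·e^{−rT}·N(d₂) = 71.891120 − 48.657764 = 23.233356
φ(d₁) = (1/√(2π))·e^{−d₁²/2} = 0.376482
ν = S·φ(d₁)·√T = 34.894314

price = 23.233356
ν = 34.894314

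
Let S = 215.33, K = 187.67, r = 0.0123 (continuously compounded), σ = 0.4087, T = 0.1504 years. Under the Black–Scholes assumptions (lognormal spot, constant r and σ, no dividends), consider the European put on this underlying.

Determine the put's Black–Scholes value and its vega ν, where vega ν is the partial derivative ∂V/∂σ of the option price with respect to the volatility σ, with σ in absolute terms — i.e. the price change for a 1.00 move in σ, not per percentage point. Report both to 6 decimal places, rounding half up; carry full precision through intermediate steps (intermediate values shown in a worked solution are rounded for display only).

σ√T = 0.4087·√0.1504 = 0.158500
d₁ = (ln(S/K) + (r+σ²/2)T) / (σ√T) = (ln(215.33/187.67) + (0.0123+0.4087²/2)·0.1504) / 0.158500 = (0.137487 + 0.014411) / 0.158500 = 0.958346
d₂ = d₁ − σ√T = 0.958346 − 0.158500 = 0.799847
e^{−rT} = e^{−0.0123·0.1504} = 0.998152
N(−d₁) = 0.168944,  N(−d₂) = 0.211900
Put price V = K·e^{−rT}·N(−d₂) − S·N(−d₁) = 39.693748 − 36.378730 = 3.315018
φ(d₁) = (1/√(2π))·e^{−d₁²/2} = 0.252044
ν = S·φ(d₁)·√T = 21.047693

price = 3.315018
ν = 21.047693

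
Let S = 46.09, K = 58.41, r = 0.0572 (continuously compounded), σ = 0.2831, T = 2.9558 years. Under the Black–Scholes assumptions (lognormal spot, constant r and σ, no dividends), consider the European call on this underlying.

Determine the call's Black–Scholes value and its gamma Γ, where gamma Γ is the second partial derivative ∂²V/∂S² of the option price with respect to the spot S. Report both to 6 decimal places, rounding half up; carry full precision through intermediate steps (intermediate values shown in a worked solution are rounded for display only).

price = 7.642783
Γ = 0.017688

σ√T = 0.2831·√2.9558 = 0.486718
d₁ = (ln(S/K) + (r+σ²/2)T) / (σ√T) = (ln(46.09/58.41) + (0.0572+0.2831²/2)·2.9558) / 0.486718 = (-0.236891 + 0.287519) / 0.486718 = 0.104019
d₂ = d₁ − σ√T = 0.104019 − 0.486718 = -0.382699
e^{−rT} = e^{−0.0572·2.9558} = 0.844448
N(d₁) = 0.541423,  N(d₂) = 0.350971
Call price V = S·N(d₁) − K·e^{−rT}·N(d₂) = 24.954178 − 17.311394 = 7.642783
φ(d₁) = (1/√(2π))·e^{−d₁²/2} = 0.396790
Γ = φ(d₁) / (S·σ·√T) = 0.017688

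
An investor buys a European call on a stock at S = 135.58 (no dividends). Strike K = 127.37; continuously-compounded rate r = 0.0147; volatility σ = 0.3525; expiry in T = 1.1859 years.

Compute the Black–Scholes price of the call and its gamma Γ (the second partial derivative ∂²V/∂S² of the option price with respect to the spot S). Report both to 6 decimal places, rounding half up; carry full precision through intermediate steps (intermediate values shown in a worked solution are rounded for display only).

price = 25.472198
Γ = 0.007076

σ√T = 0.3525·√1.1859 = 0.383869
d₁ = (ln(S/K) + (r+σ²/2)T) / (σ√T) = (ln(135.58/127.37) + (0.0147+0.3525²/2)·1.1859) / 0.383869 = (0.062466 + 0.091110) / 0.383869 = 0.400074
d₂ = d₁ − σ√T = 0.400074 − 0.383869 = 0.016205
e^{−rT} = e^{−0.0147·1.1859} = 0.982718
N(d₁) = 0.655449,  N(d₂) = 0.506465
Call price V = S·N(d₁) − K·e^{−rT}·N(d₂) = 88.865783 − 63.393584 = 25.472198
φ(d₁) = (1/√(2π))·e^{−d₁²/2} = 0.368259
Γ = φ(d₁) / (S·σ·√T) = 0.007076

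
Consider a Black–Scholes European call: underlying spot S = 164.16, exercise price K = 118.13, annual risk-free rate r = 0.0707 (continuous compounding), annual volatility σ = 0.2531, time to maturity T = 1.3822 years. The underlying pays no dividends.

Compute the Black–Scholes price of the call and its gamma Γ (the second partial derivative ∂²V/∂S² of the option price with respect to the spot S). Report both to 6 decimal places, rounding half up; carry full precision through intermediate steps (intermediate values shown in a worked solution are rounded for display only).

σ√T = 0.2531·√1.3822 = 0.297562
d₁ = (ln(S/K) + (r+σ²/2)T) / (σ√T) = (ln(164.16/118.13) + (0.0707+0.2531²/2)·1.3822) / 0.297562 = (0.329056 + 0.141993) / 0.297562 = 1.583028
d₂ = d₁ − σ√T = 1.583028 − 0.297562 = 1.285466
e^{−rT} = e^{−0.0707·1.3822} = 0.906901
N(d₁) = 0.943292,  N(d₂) = 0.900685
Call price V = S·N(d₁) − K·e^{−rT}·N(d₂) = 154.850882 − 96.492440 = 58.358442
φ(d₁) = (1/√(2π))·e^{−d₁²/2} = 0.113958
Γ = φ(d₁) / (S·σ·√T) = 0.002333

price = 58.358442
Γ = 0.002333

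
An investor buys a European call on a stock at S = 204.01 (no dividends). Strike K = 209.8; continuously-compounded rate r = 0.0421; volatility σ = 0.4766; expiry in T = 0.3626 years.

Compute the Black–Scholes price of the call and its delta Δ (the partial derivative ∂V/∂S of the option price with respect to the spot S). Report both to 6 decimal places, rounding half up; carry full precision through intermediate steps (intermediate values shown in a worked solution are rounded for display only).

price = 22.143785
Δ = 0.539499

σ√T = 0.4766·√0.3626 = 0.286991
d₁ = (ln(S/K) + (r+σ²/2)T) / (σ√T) = (ln(204.01/209.8) + (0.0421+0.4766²/2)·0.3626) / 0.286991 = (-0.027986 + 0.056447) / 0.286991 = 0.099173
d₂ = d₁ − σ√T = 0.099173 − 0.286991 = -0.187818
e^{−rT} = e^{−0.0421·0.3626} = 0.984850
N(d₁) = 0.539499,  N(d₂) = 0.425510
Call price V = S·N(d₁) − K·e^{−rT}·N(d₂) = 110.063272 − 87.919487 = 22.143785
Δ = N(d₁) = 0.539499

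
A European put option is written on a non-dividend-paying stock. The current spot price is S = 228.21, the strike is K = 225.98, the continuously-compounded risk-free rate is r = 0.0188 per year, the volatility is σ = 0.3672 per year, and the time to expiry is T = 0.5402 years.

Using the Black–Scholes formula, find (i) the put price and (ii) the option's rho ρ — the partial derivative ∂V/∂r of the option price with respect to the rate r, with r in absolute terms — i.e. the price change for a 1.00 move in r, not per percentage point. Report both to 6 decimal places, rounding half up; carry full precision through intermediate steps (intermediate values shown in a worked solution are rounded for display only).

σ√T = 0.3672·√0.5402 = 0.269886
d₁ = (ln(S/K) + (r+σ²/2)T) / (σ√T) = (ln(228.21/225.98) + (0.0188+0.3672²/2)·0.5402) / 0.269886 = (0.009820 + 0.046575) / 0.269886 = 0.208958
d₂ = d₁ − σ√T = 0.208958 − 0.269886 = -0.060928
e^{−rT} = e^{−0.0188·0.5402} = 0.989896
N(−d₁) = 0.417241,  N(−d₂) = 0.524292
Put price V = K·e^{−rT}·N(−d₂) − S·N(−d₁) = 117.282299 − 95.218494 = 22.063805
ρ = −K·T·e^{−rT}·N(−d₂) = -63.355898

price = 22.063805
ρ = -63.355898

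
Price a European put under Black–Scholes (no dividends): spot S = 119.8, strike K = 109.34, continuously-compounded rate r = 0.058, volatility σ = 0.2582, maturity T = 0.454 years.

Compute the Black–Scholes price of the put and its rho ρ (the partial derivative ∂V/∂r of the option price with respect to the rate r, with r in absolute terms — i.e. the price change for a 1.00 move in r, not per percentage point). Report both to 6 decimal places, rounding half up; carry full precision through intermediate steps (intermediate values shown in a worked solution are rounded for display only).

price = 2.914990
ρ = -13.429705

σ√T = 0.2582·√0.454 = 0.173974
d₁ = (ln(S/K) + (r+σ²/2)T) / (σ√T) = (ln(119.8/109.34) + (0.058+0.2582²/2)·0.454) / 0.173974 = (0.091361 + 0.041465) / 0.173974 = 0.763487
d₂ = d₁ − σ√T = 0.763487 − 0.173974 = 0.589513
e^{−rT} = e^{−0.058·0.454} = 0.974012
N(−d₁) = 0.222586,  N(−d₂) = 0.277759
Put price V = K·e^{−rT}·N(−d₂) − S·N(−d₁) = 29.580848 − 26.665858 = 2.914990
ρ = −K·T·e^{−rT}·N(−d₂) = -13.429705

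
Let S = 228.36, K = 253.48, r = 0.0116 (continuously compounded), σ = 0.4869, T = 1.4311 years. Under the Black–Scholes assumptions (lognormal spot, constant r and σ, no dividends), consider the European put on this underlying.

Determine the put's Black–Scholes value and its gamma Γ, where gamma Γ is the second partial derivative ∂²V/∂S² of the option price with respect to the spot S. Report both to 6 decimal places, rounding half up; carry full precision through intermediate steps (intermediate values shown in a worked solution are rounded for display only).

price = 65.799212
Γ = 0.002970

σ√T = 0.4869·√1.4311 = 0.582472
d₁ = (ln(S/K) + (r+σ²/2)T) / (σ√T) = (ln(228.36/253.48) + (0.0116+0.4869²/2)·1.4311) / 0.582472 = (-0.104362 + 0.186237) / 0.582472 = 0.140566
d₂ = d₁ − σ√T = 0.140566 − 0.582472 = -0.441906
e^{−rT} = e^{−0.0116·1.4311} = 0.983536
N(−d₁) = 0.444106,  N(−d₂) = 0.670721
Put price V = K·e^{−rT}·N(−d₂) − S·N(−d₁) = 167.215342 − 101.416130 = 65.799212
φ(d₁) = (1/√(2π))·e^{−d₁²/2} = 0.395020
Γ = φ(d₁) / (S·σ·√T) = 0.002970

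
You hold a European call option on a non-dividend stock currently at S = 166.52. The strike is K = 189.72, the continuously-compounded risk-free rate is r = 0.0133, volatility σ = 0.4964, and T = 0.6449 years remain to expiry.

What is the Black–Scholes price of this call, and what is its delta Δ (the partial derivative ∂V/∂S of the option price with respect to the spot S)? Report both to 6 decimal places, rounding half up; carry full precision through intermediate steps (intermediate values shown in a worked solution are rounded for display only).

price = 18.502313
Δ = 0.457647

σ√T = 0.4964·√0.6449 = 0.398637
d₁ = (ln(S/K) + (r+σ²/2)T) / (σ√T) = (ln(166.52/189.72) + (0.0133+0.4964²/2)·0.6449) / 0.398637 = (-0.130434 + 0.088033) / 0.398637 = -0.106364
d₂ = d₁ − σ√T = -0.106364 − 0.398637 = -0.505002
e^{−rT} = e^{−0.0133·0.6449} = 0.991460
N(d₁) = 0.457647,  N(d₂) = 0.306779
Call price V = S·N(d₁) − K·e^{−rT}·N(d₂) = 76.207310 − 57.704997 = 18.502313
Δ = N(d₁) = 0.457647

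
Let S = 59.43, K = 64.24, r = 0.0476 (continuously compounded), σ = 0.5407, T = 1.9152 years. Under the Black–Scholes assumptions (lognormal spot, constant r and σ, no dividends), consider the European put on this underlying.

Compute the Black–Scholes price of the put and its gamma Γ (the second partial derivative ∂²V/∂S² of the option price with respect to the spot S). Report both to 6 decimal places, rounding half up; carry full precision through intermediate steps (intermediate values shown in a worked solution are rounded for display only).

price = 16.829806
Γ = 0.008308

σ√T = 0.5407·√1.9152 = 0.748279
d₁ = (ln(S/K) + (r+σ²/2)T) / (σ√T) = (ln(59.43/64.24) + (0.0476+0.5407²/2)·1.9152) / 0.748279 = (-0.077827 + 0.371124) / 0.748279 = 0.391962
d₂ = d₁ − σ√T = 0.391962 − 0.748279 = -0.356316
e^{−rT} = e^{−0.0476·1.9152} = 0.912868
N(−d₁) = 0.347543,  N(−d₂) = 0.639198
Put price V = K·e^{−rT}·N(−d₂) − S·N(−d₁) = 37.484286 − 20.654480 = 16.829806
φ(d₁) = (1/√(2π))·e^{−d₁²/2} = 0.369444
Γ = φ(d₁) / (S·σ·√T) = 0.008308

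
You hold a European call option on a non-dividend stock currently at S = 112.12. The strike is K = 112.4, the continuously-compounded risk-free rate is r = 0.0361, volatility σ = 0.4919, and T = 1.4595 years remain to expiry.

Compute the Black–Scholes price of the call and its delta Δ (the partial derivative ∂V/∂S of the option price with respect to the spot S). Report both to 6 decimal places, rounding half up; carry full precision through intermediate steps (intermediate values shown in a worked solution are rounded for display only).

price = 28.386689
Δ = 0.648619

σ√T = 0.4919·√1.4595 = 0.594263
d₁ = (ln(S/K) + (r+σ²/2)T) / (σ√T) = (ln(112.12/112.4) + (0.0361+0.4919²/2)·1.4595) / 0.594263 = (-0.002494 + 0.229262) / 0.594263 = 0.381595
d₂ = d₁ − σ√T = 0.381595 − 0.594263 = -0.212668
e^{−rT} = e^{−0.0361·1.4595} = 0.948676
N(d₁) = 0.648619,  N(d₂) = 0.415793
Call price V = S·N(d₁) − K·e^{−rT}·N(d₂) = 72.723192 − 44.336503 = 28.386689
Δ = N(d₁) = 0.648619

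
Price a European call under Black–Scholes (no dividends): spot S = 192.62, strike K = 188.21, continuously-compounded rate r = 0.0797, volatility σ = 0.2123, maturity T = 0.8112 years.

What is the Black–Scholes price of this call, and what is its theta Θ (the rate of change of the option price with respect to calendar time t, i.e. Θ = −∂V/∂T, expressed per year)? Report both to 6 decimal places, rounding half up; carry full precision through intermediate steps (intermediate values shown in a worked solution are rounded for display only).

price = 23.602094
Θ = -16.790962

σ√T = 0.2123·√0.8112 = 0.191211
d₁ = (ln(S/K) + (r+σ²/2)T) / (σ√T) = (ln(192.62/188.21) + (0.0797+0.2123²/2)·0.8112) / 0.191211 = (0.023161 + 0.082934) / 0.191211 = 0.554854
d₂ = d₁ − σ√T = 0.554854 − 0.191211 = 0.363643
e^{−rT} = e^{−0.0797·0.8112} = 0.937393
N(d₁) = 0.710503,  N(d₂) = 0.641938
Call price V = S·N(d₁) − K·e^{−rT}·N(d₂) = 136.857063 − 113.254969 = 23.602094
φ(d₁) = (1/√(2π))·e^{−d₁²/2} = 0.342025
Θ = −S·φ(d₁)·σ/(2√T) − r·K·e^{−rT}·N(d₂) = −7.764541 − 9.026421 = -16.790962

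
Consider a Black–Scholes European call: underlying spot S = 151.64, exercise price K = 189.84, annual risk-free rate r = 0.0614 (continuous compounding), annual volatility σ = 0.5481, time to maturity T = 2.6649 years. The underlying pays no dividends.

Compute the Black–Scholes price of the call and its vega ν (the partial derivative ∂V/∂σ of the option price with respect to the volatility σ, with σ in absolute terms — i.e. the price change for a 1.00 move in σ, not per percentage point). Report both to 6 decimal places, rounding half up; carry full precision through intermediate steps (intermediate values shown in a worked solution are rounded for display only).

σ√T = 0.5481·√2.6649 = 0.894747
d₁ = (ln(S/K) + (r+σ²/2)T) / (σ√T) = (ln(151.64/189.84) + (0.0614+0.5481²/2)·2.6649) / 0.894747 = (-0.224672 + 0.563911) / 0.894747 = 0.379145
d₂ = d₁ − σ√T = 0.379145 − 0.894747 = -0.515602
e^{−rT} = e^{−0.0614·2.6649} = 0.849060
N(d₁) = 0.647710,  N(d₂) = 0.303066
Call price V = S·N(d₁) − K·e^{−rT}·N(d₂) = 98.218717 − 48.849907 = 49.368810
φ(d₁) = (1/√(2π))·e^{−d₁²/2} = 0.371274
ν = S·φ(d₁)·√T = 91.907133

price = 49.368810
ν = 91.907133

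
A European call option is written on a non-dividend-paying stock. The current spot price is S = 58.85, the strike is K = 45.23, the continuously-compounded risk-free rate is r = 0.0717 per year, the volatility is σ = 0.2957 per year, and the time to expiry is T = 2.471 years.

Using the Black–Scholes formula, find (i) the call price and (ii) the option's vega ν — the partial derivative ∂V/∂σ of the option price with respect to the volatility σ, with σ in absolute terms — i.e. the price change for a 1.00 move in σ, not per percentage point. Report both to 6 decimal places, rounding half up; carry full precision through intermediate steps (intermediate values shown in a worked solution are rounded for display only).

price = 22.949054
ν = 18.399337

σ√T = 0.2957·√2.471 = 0.464823
d₁ = (ln(S/K) + (r+σ²/2)T) / (σ√T) = (ln(58.85/45.23) + (0.0717+0.2957²/2)·2.471) / 0.464823 = (0.263231 + 0.285201) / 0.464823 = 1.179873
d₂ = d₁ − σ√T = 1.179873 − 0.464823 = 0.715050
e^{−rT} = e^{−0.0717·2.471} = 0.837637
N(d₁) = 0.880975,  N(d₂) = 0.762711
Call price V = S·N(d₁) − K·e^{−rT}·N(d₂) = 51.845357 − 28.896303 = 22.949054
φ(d₁) = (1/√(2π))·e^{−d₁²/2} = 0.198893
ν = S·φ(d₁)·√T = 18.399337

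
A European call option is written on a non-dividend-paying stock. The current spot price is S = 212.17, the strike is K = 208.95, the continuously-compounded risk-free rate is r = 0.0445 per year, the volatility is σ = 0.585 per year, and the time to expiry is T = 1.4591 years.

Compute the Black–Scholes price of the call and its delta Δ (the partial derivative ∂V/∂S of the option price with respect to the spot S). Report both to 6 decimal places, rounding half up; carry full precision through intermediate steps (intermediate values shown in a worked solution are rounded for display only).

price = 64.858278
Δ = 0.679695

σ√T = 0.585·√1.4591 = 0.706640
d₁ = (ln(S/K) + (r+σ²/2)T) / (σ√T) = (ln(212.17/208.95) + (0.0445+0.585²/2)·1.4591) / 0.706640 = (0.015293 + 0.314600) / 0.706640 = 0.466847
d₂ = d₁ − σ√T = 0.466847 − 0.706640 = -0.239793
e^{−rT} = e^{−0.0445·1.4591} = 0.937133
N(d₁) = 0.679695,  N(d₂) = 0.405245
Call price V = S·N(d₁) − K·e^{−rT}·N(d₂) = 144.210974 − 79.352696 = 64.858278
Δ = N(d₁) = 0.679695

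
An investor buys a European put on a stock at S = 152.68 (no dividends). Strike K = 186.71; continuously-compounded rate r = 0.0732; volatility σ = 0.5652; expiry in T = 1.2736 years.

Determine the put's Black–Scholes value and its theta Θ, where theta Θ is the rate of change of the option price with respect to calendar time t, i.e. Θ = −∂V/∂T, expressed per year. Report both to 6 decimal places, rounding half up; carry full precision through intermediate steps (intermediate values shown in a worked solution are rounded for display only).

price = 49.643682
Θ = -6.525605

σ√T = 0.5652·√1.2736 = 0.637850
d₁ = (ln(S/K) + (r+σ²/2)T) / (σ√T) = (ln(152.68/186.71) + (0.0732+0.5652²/2)·1.2736) / 0.637850 = (-0.201212 + 0.296654) / 0.637850 = 0.149630
d₂ = d₁ − σ√T = 0.149630 − 0.637850 = -0.488220
e^{−rT} = e^{−0.0732·1.2736} = 0.910986
N(−d₁) = 0.440528,  N(−d₂) = 0.687303
Put price V = K·e^{−rT}·N(−d₂) − S·N(−d₁) = 116.903534 − 67.259853 = 49.643682
φ(d₁) = (1/√(2π))·e^{−d₁²/2} = 0.394501
Θ = −S·φ(d₁)·σ/(2√T) + r·K·e^{−rT}·N(−d₂) = −15.082944 + 8.557339 = -6.525605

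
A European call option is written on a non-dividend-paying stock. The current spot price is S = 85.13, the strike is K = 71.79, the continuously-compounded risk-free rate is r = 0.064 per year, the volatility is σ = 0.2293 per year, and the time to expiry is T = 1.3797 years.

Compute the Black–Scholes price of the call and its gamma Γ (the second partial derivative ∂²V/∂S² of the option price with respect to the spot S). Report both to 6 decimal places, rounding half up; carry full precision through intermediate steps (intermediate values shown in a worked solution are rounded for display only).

price = 21.205205
Γ = 0.009550

σ√T = 0.2293·√1.3797 = 0.269337
d₁ = (ln(S/K) + (r+σ²/2)T) / (σ√T) = (ln(85.13/71.79) + (0.064+0.2293²/2)·1.3797) / 0.269337 = (0.170434 + 0.124572) / 0.269337 = 1.095305
d₂ = d₁ − σ√T = 1.095305 − 0.269337 = 0.825968
e^{−rT} = e^{−0.064·1.3797} = 0.915485
N(d₁) = 0.863308,  N(d₂) = 0.795589
Call price V = S·N(d₁) − K·e^{−rT}·N(d₂) = 73.493449 − 52.288243 = 21.205205
φ(d₁) = (1/√(2π))·e^{−d₁²/2} = 0.218978
Γ = φ(d₁) / (S·σ·√T) = 0.009550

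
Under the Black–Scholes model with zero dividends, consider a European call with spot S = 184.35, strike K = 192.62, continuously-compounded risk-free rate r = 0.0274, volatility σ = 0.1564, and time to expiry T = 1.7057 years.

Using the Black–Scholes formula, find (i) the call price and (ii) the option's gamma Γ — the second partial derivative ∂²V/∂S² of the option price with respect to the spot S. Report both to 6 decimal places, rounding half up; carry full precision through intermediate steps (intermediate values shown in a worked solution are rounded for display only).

price = 15.239084
Γ = 0.010523

σ√T = 0.1564·√1.7057 = 0.204262
d₁ = (ln(S/K) + (r+σ²/2)T) / (σ√T) = (ln(184.35/192.62) + (0.0274+0.1564²/2)·1.7057) / 0.204262 = (-0.043883 + 0.067598) / 0.204262 = 0.116098
d₂ = d₁ − σ√T = 0.116098 − 0.204262 = -0.088164
e^{−rT} = e^{−0.0274·1.7057} = 0.954339
N(d₁) = 0.546213,  N(d₂) = 0.464873
Call price V = S·N(d₁) − K·e^{−rT}·N(d₂) = 100.694308 − 85.455224 = 15.239084
φ(d₁) = (1/√(2π))·e^{−d₁²/2} = 0.396263
Γ = φ(d₁) / (S·σ·√T) = 0.010523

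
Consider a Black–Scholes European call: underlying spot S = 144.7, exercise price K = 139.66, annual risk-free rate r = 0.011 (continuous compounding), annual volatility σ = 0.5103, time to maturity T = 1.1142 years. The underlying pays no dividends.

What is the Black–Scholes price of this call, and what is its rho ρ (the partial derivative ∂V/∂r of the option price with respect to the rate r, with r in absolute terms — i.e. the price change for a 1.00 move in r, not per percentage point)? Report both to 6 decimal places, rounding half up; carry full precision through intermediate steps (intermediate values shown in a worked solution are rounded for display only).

price = 33.492545
ρ = 65.832410

σ√T = 0.5103·√1.1142 = 0.538651
d₁ = (ln(S/K) + (r+σ²/2)T) / (σ√T) = (ln(144.7/139.66) + (0.011+0.5103²/2)·1.1142) / 0.538651 = (0.035452 + 0.157328) / 0.538651 = 0.357895
d₂ = d₁ − σ√T = 0.357895 − 0.538651 = -0.180756
e^{−rT} = e^{−0.011·1.1142} = 0.987819
N(d₁) = 0.639789,  N(d₂) = 0.428280
Call price V = S·N(d₁) − K·e^{−rT}·N(d₂) = 92.577457 − 59.084913 = 33.492545
ρ = K·T·e^{−rT}·N(d₂) = 65.832410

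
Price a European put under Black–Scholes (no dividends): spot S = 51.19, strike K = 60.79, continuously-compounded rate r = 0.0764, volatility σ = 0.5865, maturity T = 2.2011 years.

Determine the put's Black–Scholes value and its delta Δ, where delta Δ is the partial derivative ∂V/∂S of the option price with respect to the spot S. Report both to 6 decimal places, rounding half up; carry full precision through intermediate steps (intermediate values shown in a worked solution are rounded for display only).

σ√T = 0.5865·√2.2011 = 0.870138
d₁ = (ln(S/K) + (r+σ²/2)T) / (σ√T) = (ln(51.19/60.79) + (0.0764+0.5865²/2)·2.2011) / 0.870138 = (-0.171881 + 0.546734) / 0.870138 = 0.430797
d₂ = d₁ − σ√T = 0.430797 − 0.870138 = -0.439341
e^{−rT} = e^{−0.0764·2.2011} = 0.845215
N(−d₁) = 0.333308,  N(−d₂) = 0.669793
Put price V = K·e^{−rT}·N(−d₂) − S·N(−d₁) = 34.414367 − 17.062037 = 17.352330
Δ = −N(−d₁) = -0.333308

price = 17.352330
Δ = -0.333308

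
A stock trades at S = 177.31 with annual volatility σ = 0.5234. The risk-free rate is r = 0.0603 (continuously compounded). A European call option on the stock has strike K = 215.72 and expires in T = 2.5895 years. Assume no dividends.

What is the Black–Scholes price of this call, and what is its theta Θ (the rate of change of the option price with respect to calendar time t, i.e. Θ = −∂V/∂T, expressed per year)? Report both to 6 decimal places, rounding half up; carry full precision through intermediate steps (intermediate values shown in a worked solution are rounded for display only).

price = 55.491951
Θ = -14.285263

σ√T = 0.5234·√2.5895 = 0.842251
d₁ = (ln(S/K) + (r+σ²/2)T) / (σ√T) = (ln(177.31/215.72) + (0.0603+0.5234²/2)·2.5895) / 0.842251 = (-0.196082 + 0.510840) / 0.842251 = 0.373711
d₂ = d₁ − σ√T = 0.373711 − 0.842251 = -0.468540
e^{−rT} = e^{−0.0603·2.5895} = 0.855434
N(d₁) = 0.645690,  N(d₂) = 0.319699
Call price V = S·N(d₁) − K·e^{−rT}·N(d₂) = 114.487370 − 58.995420 = 55.491951
φ(d₁) = (1/√(2π))·e^{−d₁²/2} = 0.372035
Θ = −S·φ(d₁)·σ/(2√T) − r·K·e^{−rT}·N(d₂) = −10.727839 − 3.557424 = -14.285263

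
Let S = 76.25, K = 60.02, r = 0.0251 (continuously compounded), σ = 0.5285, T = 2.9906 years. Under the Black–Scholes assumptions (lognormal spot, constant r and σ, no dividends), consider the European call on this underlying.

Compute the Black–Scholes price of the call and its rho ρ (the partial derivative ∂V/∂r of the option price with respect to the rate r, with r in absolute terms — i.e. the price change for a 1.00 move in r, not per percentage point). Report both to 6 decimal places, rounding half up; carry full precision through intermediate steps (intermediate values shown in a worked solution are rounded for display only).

σ√T = 0.5285·√2.9906 = 0.913954
d₁ = (ln(S/K) + (r+σ²/2)T) / (σ√T) = (ln(76.25/60.02) + (0.0251+0.5285²/2)·2.9906) / 0.913954 = (0.239340 + 0.492720) / 0.913954 = 0.800981
d₂ = d₁ − σ√T = 0.800981 − 0.913954 = -0.112973
e^{−rT} = e^{−0.0251·2.9906} = 0.927684
N(d₁) = 0.788429,  N(d₂) = 0.455026
Call price V = S·N(d₁) − K·e^{−rT}·N(d₂) = 60.117681 − 25.335666 = 34.782015
ρ = K·T·e^{−rT}·N(d₂) = 75.768843

price = 34.782015
ρ = 75.768843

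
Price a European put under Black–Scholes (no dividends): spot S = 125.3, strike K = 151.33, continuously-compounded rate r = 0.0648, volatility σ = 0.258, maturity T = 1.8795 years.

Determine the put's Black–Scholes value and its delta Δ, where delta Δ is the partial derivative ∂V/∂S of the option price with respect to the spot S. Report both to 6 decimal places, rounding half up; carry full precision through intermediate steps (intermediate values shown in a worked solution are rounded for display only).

σ√T = 0.258·√1.8795 = 0.353705
d₁ = (ln(S/K) + (r+σ²/2)T) / (σ√T) = (ln(125.3/151.33) + (0.0648+0.258²/2)·1.8795) / 0.353705 = (-0.188752 + 0.184345) / 0.353705 = -0.012459
d₂ = d₁ − σ√T = -0.012459 − 0.353705 = -0.366164
e^{−rT} = e^{−0.0648·1.8795} = 0.885333
N(−d₁) = 0.504970,  N(−d₂) = 0.642879
Put price V = K·e^{−rT}·N(−d₂) − S·N(−d₁) = 86.131223 − 63.272791 = 22.858432
Δ = −N(−d₁) = -0.504970

price = 22.858432
Δ = -0.504970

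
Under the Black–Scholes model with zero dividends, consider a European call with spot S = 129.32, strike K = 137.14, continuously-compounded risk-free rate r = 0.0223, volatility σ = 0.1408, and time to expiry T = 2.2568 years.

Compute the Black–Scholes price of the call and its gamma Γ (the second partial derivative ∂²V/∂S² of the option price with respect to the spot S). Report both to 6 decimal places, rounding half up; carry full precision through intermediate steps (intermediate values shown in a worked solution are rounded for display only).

price = 10.402133
Γ = 0.014553

σ√T = 0.1408·√2.2568 = 0.211519
d₁ = (ln(S/K) + (r+σ²/2)T) / (σ√T) = (ln(129.32/137.14) + (0.0223+0.1408²/2)·2.2568) / 0.211519 = (-0.058712 + 0.072697) / 0.211519 = 0.066114
d₂ = d₁ − σ√T = 0.066114 − 0.211519 = -0.145405
e^{−rT} = e^{−0.0223·2.2568} = 0.950919
N(d₁) = 0.526357,  N(d₂) = 0.442196
Call price V = S·N(d₁) − K·e^{−rT}·N(d₂) = 68.068431 − 57.666298 = 10.402133
φ(d₁) = (1/√(2π))·e^{−d₁²/2} = 0.398071
Γ = φ(d₁) / (S·σ·√T) = 0.014553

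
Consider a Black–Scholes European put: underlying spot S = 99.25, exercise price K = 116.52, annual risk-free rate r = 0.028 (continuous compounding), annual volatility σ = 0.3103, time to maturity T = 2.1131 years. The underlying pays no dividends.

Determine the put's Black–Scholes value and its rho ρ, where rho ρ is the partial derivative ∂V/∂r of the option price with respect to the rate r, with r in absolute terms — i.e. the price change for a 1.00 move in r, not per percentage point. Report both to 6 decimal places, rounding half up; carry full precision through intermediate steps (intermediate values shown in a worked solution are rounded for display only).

price = 24.400904
ρ = -156.335686

σ√T = 0.3103·√2.1131 = 0.451068
d₁ = (ln(S/K) + (r+σ²/2)T) / (σ√T) = (ln(99.25/116.52) + (0.028+0.3103²/2)·2.1131) / 0.451068 = (-0.160421 + 0.160898) / 0.451068 = 0.001057
d₂ = d₁ − σ√T = 0.001057 − 0.451068 = -0.450011
e^{−rT} = e^{−0.028·2.1131} = 0.942550
N(−d₁) = 0.499578,  N(−d₂) = 0.673649
Put price V = K·e^{−rT}·N(−d₂) − S·N(−d₁) = 73.984045 − 49.583141 = 24.400904
ρ = −K·T·e^{−rT}·N(−d₂) = -156.335686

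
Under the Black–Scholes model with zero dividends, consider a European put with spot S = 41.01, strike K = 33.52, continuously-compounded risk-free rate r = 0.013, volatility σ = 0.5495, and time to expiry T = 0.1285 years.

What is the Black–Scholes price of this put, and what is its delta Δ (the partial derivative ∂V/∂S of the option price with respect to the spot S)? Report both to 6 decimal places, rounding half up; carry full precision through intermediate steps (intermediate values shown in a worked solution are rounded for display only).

price = 0.569690
Δ = -0.129069

σ√T = 0.5495·√0.1285 = 0.196979
d₁ = (ln(S/K) + (r+σ²/2)T) / (σ√T) = (ln(41.01/33.52) + (0.013+0.5495²/2)·0.1285) / 0.196979 = (0.201674 + 0.021071) / 0.196979 = 1.130805
d₂ = d₁ − σ√T = 1.130805 − 0.196979 = 0.933826
e^{−rT} = e^{−0.013·0.1285} = 0.998331
N(−d₁) = 0.129069,  N(−d₂) = 0.175197
Put price V = K·e^{−rT}·N(−d₂) − S·N(−d₁) = 5.862794 − 5.293104 = 0.569690
Δ = −N(−d₁) = -0.129069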